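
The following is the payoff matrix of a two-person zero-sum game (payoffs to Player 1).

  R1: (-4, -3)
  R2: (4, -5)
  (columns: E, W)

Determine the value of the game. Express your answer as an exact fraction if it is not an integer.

Row minima: R1 → -4, R2 → -5; maximin = -4.
Column maxima: E → 4, W → -3; minimax = -3.
-4 ≠ -3, so there is no saddle point; optimal play is mixed.
Let Player 1 play R1 with probability p. Expected payoff against E: (-4)p + 4(1−p) = −8p + 4; against W: (-3)p + (-5)(1−p) = 2p − 5.
Setting these equal: −8p + 4 = 2p − 5 ⇒ −10p = -9 ⇒ p = 9/10, and the value is (-8)·(9/10) + 4 = -16/5.
For Player 2: with q = P(E), equating R1's and R2's payoffs gives −q − 3 = 9q − 5 ⇒ q = 1/5.

-16/5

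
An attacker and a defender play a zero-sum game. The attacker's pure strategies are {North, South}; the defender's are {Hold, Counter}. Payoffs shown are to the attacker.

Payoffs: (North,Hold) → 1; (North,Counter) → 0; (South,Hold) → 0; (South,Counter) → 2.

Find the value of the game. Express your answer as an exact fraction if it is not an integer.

2/3

Row minima: North → 0, South → 0; maximin = 0.
Column maxima: Hold → 1, Counter → 2; minimax = 1.
0 ≠ 1, so there is no saddle point; optimal play is mixed.
Let the attacker play North with probability p. Expected payoff against Hold: 1p + 0(1−p) = p; against Counter: 0p + 2(1−p) = −2p + 2.
Setting these equal: p = −2p + 2 ⇒ 3p = 2 ⇒ p = 2/3, and the value is (1)·(2/3) = 2/3.
For the defender: with q = P(Hold), equating North's and South's payoffs gives q = −2q + 2 ⇒ q = 2/3.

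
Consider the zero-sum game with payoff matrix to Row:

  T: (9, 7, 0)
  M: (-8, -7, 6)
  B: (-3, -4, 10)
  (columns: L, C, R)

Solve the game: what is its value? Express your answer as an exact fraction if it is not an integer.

Row minima: T → 0, M → -8, B → -4; maximin = 0.
Column maxima: L → 9, C → 7, R → 10; minimax = 7.
0 ≠ 7, so there is no saddle point; optimal play is mixed.
M is strictly dominated by B, so Row never plays it.
With M eliminated, L is strictly dominated by C (it gives Row strictly more in every remaining row), so Column never plays it.
On the remaining 2×2 (T, B vs C, R):
Let Row play T with probability p. Expected payoff against C: 7p + (-4)(1−p) = 11p − 4; against R: 0p + 10(1−p) = −10p + 10.
Setting these equal: 11p − 4 = −10p + 10 ⇒ 21p = 14 ⇒ p = 2/3, and the value is (11)·(2/3) − 4 = 10/3.
For Column: with q = P(C), equating T's and B's payoffs gives 7q = −14q + 10 ⇒ q = 10/21.

10/3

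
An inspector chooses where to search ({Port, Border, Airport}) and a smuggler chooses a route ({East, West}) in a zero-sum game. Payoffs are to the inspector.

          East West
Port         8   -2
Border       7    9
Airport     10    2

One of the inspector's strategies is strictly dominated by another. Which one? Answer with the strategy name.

Port

Airport gives a strictly higher payoff than Port against every column: 10 > 8, 2 > -2.
So Port is strictly dominated and the inspector never plays it.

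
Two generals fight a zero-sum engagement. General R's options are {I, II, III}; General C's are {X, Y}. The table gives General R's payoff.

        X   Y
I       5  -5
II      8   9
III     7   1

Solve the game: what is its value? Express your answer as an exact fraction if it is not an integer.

Row minima: I → -5, II → 8, III → 1; maximin = 8.
Column maxima: X → 8, Y → 9; minimax = 8.
Since maximin = minimax = 8, there is a saddle point and the value is 8.

8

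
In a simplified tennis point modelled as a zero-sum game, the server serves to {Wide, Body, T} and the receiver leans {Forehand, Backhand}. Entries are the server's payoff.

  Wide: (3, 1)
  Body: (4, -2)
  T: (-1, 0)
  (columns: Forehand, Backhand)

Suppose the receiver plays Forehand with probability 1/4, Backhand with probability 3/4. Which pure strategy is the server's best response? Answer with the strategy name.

Wide

Expected payoff of Wide: (1/4)·3 + (3/4)·1 = 3/2.
Expected payoff of Body: (1/4)·4 + (3/4)·(-2) = -1/2.
Expected payoff of T: (1/4)·(-1) + (3/4)·0 = -1/4.
The largest is 3/2, so the server's best response is Wide.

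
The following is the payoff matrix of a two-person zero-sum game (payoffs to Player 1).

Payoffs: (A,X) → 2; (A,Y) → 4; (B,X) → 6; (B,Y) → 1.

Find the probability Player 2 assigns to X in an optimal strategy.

Row minima: A → 2, B → 1; maximin = 2.
Column maxima: X → 6, Y → 4; minimax = 4.
2 ≠ 4, so there is no saddle point; optimal play is mixed.
Let Player 1 play A with probability p. Expected payoff against X: 2p + 6(1−p) = −4p + 6; against Y: 4p + 1(1−p) = 3p + 1.
Setting these equal: −4p + 6 = 3p + 1 ⇒ −7p = -5 ⇒ p = 5/7, and the value is (-4)·(5/7) + 6 = 22/7.
For Player 2: with q = P(X), equating A's and B's payoffs gives −2q + 4 = 5q + 1 ⇒ q = 3/7.

3/7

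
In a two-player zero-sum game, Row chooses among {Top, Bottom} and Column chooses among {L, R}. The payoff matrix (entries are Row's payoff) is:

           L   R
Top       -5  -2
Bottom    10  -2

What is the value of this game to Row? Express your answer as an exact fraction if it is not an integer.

-2

Row minima: Top → -5, Bottom → -2; maximin = -2.
Column maxima: L → 10, R → -2; minimax = -2.
Since maximin = minimax = -2, there is a saddle point and the value is -2.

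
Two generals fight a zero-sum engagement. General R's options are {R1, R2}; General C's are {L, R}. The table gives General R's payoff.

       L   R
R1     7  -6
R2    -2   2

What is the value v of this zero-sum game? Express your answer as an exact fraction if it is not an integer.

Row minima: R1 → -6, R2 → -2; maximin = -2.
Column maxima: L → 7, R → 2; minimax = 2.
-2 ≠ 2, so there is no saddle point; optimal play is mixed.
Let General R play R1 with probability p. Expected payoff against L: 7p + (-2)(1−p) = 9p − 2; against R: (-6)p + 2(1−p) = −8p + 2.
Setting these equal: 9p − 2 = −8p + 2 ⇒ 17p = 4 ⇒ p = 4/17, and the value is (9)·(4/17) − 2 = 2/17.
For General C: with q = P(L), equating R1's and R2's payoffs gives 13q − 6 = −4q + 2 ⇒ q = 8/17.

2/17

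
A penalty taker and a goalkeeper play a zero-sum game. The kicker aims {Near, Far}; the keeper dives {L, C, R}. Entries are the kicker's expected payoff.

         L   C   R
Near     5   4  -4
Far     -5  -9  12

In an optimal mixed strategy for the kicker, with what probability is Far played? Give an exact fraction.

8/29

Row minima: Near → -4, Far → -9; maximin = -4.
Column maxima: L → 5, C → 4, R → 12; minimax = 4.
-4 ≠ 4, so there is no saddle point; optimal play is mixed.
L is strictly dominated by C (it gives the kicker strictly more in every row), so the keeper never plays it.
On the remaining 2×2 (Near, Far vs C, R):
Let the kicker play Near with probability p. Expected payoff against C: 4p + (-9)(1−p) = 13p − 9; against R: (-4)p + 12(1−p) = −16p + 12.
Setting these equal: 13p − 9 = −16p + 12 ⇒ 29p = 21 ⇒ p = 21/29, and the value is (13)·(21/29) − 9 = 12/29.
For the keeper: with q = P(C), equating Near's and Far's payoffs gives 8q − 4 = −21q + 12 ⇒ q = 16/29.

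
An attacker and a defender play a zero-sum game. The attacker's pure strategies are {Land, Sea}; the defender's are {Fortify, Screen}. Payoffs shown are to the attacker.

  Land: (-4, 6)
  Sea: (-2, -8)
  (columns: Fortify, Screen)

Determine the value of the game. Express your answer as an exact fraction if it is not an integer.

-11/4

Row minima: Land → -4, Sea → -8; maximin = -4.
Column maxima: Fortify → -2, Screen → 6; minimax = -2.
-4 ≠ -2, so there is no saddle point; optimal play is mixed.
Let the attacker play Land with probability p. Expected payoff against Fortify: (-4)p + (-2)(1−p) = −2p − 2; against Screen: 6p + (-8)(1−p) = 14p − 8.
Setting these equal: −2p − 2 = 14p − 8 ⇒ −16p = -6 ⇒ p = 3/8, and the value is (-2)·(3/8) − 2 = -11/4.
For the defender: with q = P(Fortify), equating Land's and Sea's payoffs gives −10q + 6 = 6q − 8 ⇒ q = 7/8.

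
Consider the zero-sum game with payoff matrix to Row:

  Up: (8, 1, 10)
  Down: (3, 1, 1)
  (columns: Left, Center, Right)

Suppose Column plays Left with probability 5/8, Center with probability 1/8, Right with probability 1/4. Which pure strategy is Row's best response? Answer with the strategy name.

Up

Expected payoff of Up: (5/8)·8 + (1/8)·1 + (1/4)·10 = 61/8.
Expected payoff of Down: (5/8)·3 + (1/8)·1 + (1/4)·1 = 9/4.
The largest is 61/8, so Row's best response is Up.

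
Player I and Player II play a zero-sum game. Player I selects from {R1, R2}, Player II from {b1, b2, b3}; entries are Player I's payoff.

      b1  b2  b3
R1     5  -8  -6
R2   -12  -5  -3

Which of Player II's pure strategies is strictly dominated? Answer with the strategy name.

b2 holds Player I's payoff strictly below b3 in every row: -8 < -6, -5 < -3.
So b3 is strictly dominated for Player II.

b3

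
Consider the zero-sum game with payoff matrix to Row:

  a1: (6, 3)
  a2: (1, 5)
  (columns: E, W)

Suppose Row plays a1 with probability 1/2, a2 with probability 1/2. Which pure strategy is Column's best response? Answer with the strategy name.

E

If Column plays E, Row's expected payoff is (1/2)·6 + (1/2)·1 = 7/2.
If Column plays W, Row's expected payoff is (1/2)·3 + (1/2)·5 = 4.
Column minimizes Row's payoff; the smallest is 7/2, so the best response is E.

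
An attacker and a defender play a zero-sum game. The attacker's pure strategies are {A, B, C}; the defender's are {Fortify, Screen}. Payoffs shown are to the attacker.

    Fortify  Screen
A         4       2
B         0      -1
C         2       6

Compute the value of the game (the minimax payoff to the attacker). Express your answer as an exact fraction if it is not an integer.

Row minima: A → 2, B → -1, C → 2; maximin = 2.
Column maxima: Fortify → 4, Screen → 6; minimax = 4.
2 ≠ 4, so there is no saddle point; optimal play is mixed.
B is strictly dominated by A, so the attacker never plays it.
On the remaining 2×2 (A, C vs Fortify, Screen):
Let the attacker play A with probability p. Expected payoff against Fortify: 4p + 2(1−p) = 2p + 2; against Screen: 2p + 6(1−p) = −4p + 6.
Setting these equal: 2p + 2 = −4p + 6 ⇒ 6p = 4 ⇒ p = 2/3, and the value is (2)·(2/3) + 2 = 10/3.
For the defender: with q = P(Fortify), equating A's and C's payoffs gives 2q + 2 = −4q + 6 ⇒ q = 2/3.

10/3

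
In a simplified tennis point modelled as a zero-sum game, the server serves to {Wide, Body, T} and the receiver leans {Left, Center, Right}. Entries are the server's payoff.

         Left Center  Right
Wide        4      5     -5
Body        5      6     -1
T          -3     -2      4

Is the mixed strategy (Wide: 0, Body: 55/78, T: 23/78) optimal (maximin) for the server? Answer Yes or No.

Against Left this mix gives (55/78)·5 + (23/78)·(-3) = 103/39.
Against Center this mix gives (55/78)·6 + (23/78)·(-2) = 142/39.
Against Right this mix gives (55/78)·(-1) + (23/78)·4 = 37/78.
The receiver will play Right, holding the server to 37/78. Shifting weight toward the row that does better against Right would raise this floor (the equalizing mix achieves 17/13 against both Right and Left), so the proposed strategy is not optimal.

No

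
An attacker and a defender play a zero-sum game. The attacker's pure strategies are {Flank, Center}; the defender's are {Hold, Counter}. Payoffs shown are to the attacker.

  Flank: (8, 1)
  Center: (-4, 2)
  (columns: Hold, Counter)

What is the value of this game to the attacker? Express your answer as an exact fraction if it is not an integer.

20/13

Row minima: Flank → 1, Center → -4; maximin = 1.
Column maxima: Hold → 8, Counter → 2; minimax = 2.
1 ≠ 2, so there is no saddle point; optimal play is mixed.
Let the attacker play Flank with probability p. Expected payoff against Hold: 8p + (-4)(1−p) = 12p − 4; against Counter: 1p + 2(1−p) = −p + 2.
Setting these equal: 12p − 4 = −p + 2 ⇒ 13p = 6 ⇒ p = 6/13, and the value is (12)·(6/13) − 4 = 20/13.
For the defender: with q = P(Hold), equating Flank's and Center's payoffs gives 7q + 1 = −6q + 2 ⇒ q = 1/13.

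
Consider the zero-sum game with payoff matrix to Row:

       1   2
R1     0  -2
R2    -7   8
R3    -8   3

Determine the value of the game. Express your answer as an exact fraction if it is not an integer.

-14/17

Row minima: R1 → -2, R2 → -7, R3 → -8; maximin = -2.
Column maxima: 1 → 0, 2 → 8; minimax = 0.
-2 ≠ 0, so there is no saddle point; optimal play is mixed.
R3 is strictly dominated by R2, so Row never plays it.
On the remaining 2×2 (R1, R2 vs 1, 2):
Let Row play R1 with probability p. Expected payoff against 1: 0p + (-7)(1−p) = 7p − 7; against 2: (-2)p + 8(1−p) = −10p + 8.
Setting these equal: 7p − 7 = −10p + 8 ⇒ 17p = 15 ⇒ p = 15/17, and the value is (7)·(15/17) − 7 = -14/17.
For Column: with q = P(1), equating R1's and R2's payoffs gives 2q − 2 = −15q + 8 ⇒ q = 10/17.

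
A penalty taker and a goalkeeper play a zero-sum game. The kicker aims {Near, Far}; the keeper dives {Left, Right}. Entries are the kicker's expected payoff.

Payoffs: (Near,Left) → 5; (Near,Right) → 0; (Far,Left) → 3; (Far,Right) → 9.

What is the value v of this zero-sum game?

45/11

Row minima: Near → 0, Far → 3; maximin = 3.
Column maxima: Left → 5, Right → 9; minimax = 5.
3 ≠ 5, so there is no saddle point; optimal play is mixed.
Let the kicker play Near with probability p. Expected payoff against Left: 5p + 3(1−p) = 2p + 3; against Right: 0p + 9(1−p) = −9p + 9.
Setting these equal: 2p + 3 = −9p + 9 ⇒ 11p = 6 ⇒ p = 6/11, and the value is (2)·(6/11) + 3 = 45/11.
For the keeper: with q = P(Left), equating Near's and Far's payoffs gives 5q = −6q + 9 ⇒ q = 9/11.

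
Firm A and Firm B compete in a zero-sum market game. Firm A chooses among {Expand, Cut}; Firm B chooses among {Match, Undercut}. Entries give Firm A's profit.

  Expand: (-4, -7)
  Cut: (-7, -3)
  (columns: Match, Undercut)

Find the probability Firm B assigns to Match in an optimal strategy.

Row minima: Expand → -7, Cut → -7; maximin = -7.
Column maxima: Match → -4, Undercut → -3; minimax = -4.
-7 ≠ -4, so there is no saddle point; optimal play is mixed.
Let Firm A play Expand with probability p. Expected payoff against Match: (-4)p + (-7)(1−p) = 3p − 7; against Undercut: (-7)p + (-3)(1−p) = −4p − 3.
Setting these equal: 3p − 7 = −4p − 3 ⇒ 7p = 4 ⇒ p = 4/7, and the value is (3)·(4/7) − 7 = -37/7.
For Firm B: with q = P(Match), equating Expand's and Cut's payoffs gives 3q − 7 = −4q − 3 ⇒ q = 4/7.

4/7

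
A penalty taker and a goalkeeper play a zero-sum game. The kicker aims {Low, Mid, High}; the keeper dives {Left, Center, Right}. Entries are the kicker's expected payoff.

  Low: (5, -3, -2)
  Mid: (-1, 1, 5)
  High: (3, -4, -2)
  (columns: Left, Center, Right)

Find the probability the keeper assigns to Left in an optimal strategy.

2/5

Row minima: Low → -3, Mid → -1, High → -4; maximin = -1.
Column maxima: Left → 5, Center → 1, Right → 5; minimax = 1.
-1 ≠ 1, so there is no saddle point; optimal play is mixed.
Right is strictly dominated by Center (it gives the kicker strictly more in every row), so the keeper never plays it.
With Right eliminated, High is strictly dominated by Low (Low gives the kicker strictly more in every remaining column), so the kicker never plays it.
On the remaining 2×2 (Low, Mid vs Left, Center):
Let the kicker play Low with probability p. Expected payoff against Left: 5p + (-1)(1−p) = 6p − 1; against Center: (-3)p + 1(1−p) = −4p + 1.
Setting these equal: 6p − 1 = −4p + 1 ⇒ 10p = 2 ⇒ p = 1/5, and the value is (6)·(1/5) − 1 = 1/5.
For the keeper: with q = P(Left), equating Low's and Mid's payoffs gives 8q − 3 = −2q + 1 ⇒ q = 2/5.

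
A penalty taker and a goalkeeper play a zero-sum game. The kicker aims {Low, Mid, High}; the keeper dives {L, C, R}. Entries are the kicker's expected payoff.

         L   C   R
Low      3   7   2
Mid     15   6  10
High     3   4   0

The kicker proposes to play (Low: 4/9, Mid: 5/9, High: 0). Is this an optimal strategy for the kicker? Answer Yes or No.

Yes

Against L this mix gives (4/9)·3 + (5/9)·15 = 29/3.
Against C this mix gives (4/9)·7 + (5/9)·6 = 58/9.
Against R this mix gives (4/9)·2 + (5/9)·10 = 58/9.
All of the keeper's active replies (C, R) yield 58/9, and no column does worse for the kicker. The mix makes the keeper indifferent and guarantees 58/9, so it is optimal.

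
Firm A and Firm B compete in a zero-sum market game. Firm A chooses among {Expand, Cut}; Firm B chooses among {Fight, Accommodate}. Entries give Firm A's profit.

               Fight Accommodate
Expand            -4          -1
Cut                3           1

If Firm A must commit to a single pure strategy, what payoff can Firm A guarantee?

1

Row minima: Expand → -4, Cut → 1.
The best of these is 1.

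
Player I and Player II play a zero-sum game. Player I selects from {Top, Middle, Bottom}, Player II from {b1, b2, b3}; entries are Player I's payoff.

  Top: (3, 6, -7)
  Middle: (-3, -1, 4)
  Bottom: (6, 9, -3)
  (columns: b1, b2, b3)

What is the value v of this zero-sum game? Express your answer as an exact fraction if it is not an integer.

Row minima: Top → -7, Middle → -3, Bottom → -3; maximin = -3.
Column maxima: b1 → 6, b2 → 9, b3 → 4; minimax = 4.
-3 ≠ 4, so there is no saddle point; optimal play is mixed.
Top is strictly dominated by Bottom, so Player I never plays it.
b2 is strictly dominated by b1 (it gives Player I strictly more in every row), so Player II never plays it.
On the remaining 2×2 (Middle, Bottom vs b1, b3):
Let Player I play Middle with probability p. Expected payoff against b1: (-3)p + 6(1−p) = −9p + 6; against b3: 4p + (-3)(1−p) = 7p − 3.
Setting these equal: −9p + 6 = 7p − 3 ⇒ −16p = -9 ⇒ p = 9/16, and the value is (-9)·(9/16) + 6 = 15/16.
For Player II: with q = P(b1), equating Middle's and Bottom's payoffs gives −7q + 4 = 9q − 3 ⇒ q = 7/16.

15/16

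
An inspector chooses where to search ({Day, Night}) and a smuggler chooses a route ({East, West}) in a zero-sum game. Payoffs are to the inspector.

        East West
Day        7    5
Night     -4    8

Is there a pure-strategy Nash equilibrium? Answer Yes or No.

No

Row minima: Day → 5, Night → -4; maximin = 5.
Column maxima: East → 7, West → 8; minimax = 7.
5 ≠ 7, so no pure-strategy equilibrium exists.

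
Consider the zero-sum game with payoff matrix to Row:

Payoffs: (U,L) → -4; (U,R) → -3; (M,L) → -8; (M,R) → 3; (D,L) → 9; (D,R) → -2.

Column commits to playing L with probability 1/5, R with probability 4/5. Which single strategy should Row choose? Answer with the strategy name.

Expected payoff of U: (1/5)·(-4) + (4/5)·(-3) = -16/5.
Expected payoff of M: (1/5)·(-8) + (4/5)·3 = 4/5.
Expected payoff of D: (1/5)·9 + (4/5)·(-2) = 1/5.
The largest is 4/5, so Row's best response is M.

M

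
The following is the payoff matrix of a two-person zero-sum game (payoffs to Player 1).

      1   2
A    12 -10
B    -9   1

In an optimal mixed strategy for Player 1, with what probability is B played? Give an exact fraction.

Row minima: A → -10, B → -9; maximin = -9.
Column maxima: 1 → 12, 2 → 1; minimax = 1.
-9 ≠ 1, so there is no saddle point; optimal play is mixed.
Let Player 1 play A with probability p. Expected payoff against 1: 12p + (-9)(1−p) = 21p − 9; against 2: (-10)p + 1(1−p) = −11p + 1.
Setting these equal: 21p − 9 = −11p + 1 ⇒ 32p = 10 ⇒ p = 5/16, and the value is (21)·(5/16) − 9 = -39/16.
For Player 2: with q = P(1), equating A's and B's payoffs gives 22q − 10 = −10q + 1 ⇒ q = 11/32.

11/16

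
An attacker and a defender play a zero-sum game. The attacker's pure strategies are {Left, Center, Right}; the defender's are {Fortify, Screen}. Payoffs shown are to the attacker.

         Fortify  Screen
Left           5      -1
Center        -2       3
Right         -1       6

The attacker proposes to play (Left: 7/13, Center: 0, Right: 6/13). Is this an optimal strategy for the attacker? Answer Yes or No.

Yes

Against Fortify this mix gives (7/13)·5 + (6/13)·(-1) = 29/13.
Against Screen this mix gives (7/13)·(-1) + (6/13)·6 = 29/13.
All of the defender's active replies (Fortify, Screen) yield 29/13, and no column does worse for the attacker. The mix makes the defender indifferent and guarantees 29/13, so it is optimal.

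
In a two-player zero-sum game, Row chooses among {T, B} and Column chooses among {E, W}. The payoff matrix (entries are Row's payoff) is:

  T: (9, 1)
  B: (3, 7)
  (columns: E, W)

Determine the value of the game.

Row minima: T → 1, B → 3; maximin = 3.
Column maxima: E → 9, W → 7; minimax = 7.
3 ≠ 7, so there is no saddle point; optimal play is mixed.
Let Row play T with probability p. Expected payoff against E: 9p + 3(1−p) = 6p + 3; against W: 1p + 7(1−p) = −6p + 7.
Setting these equal: 6p + 3 = −6p + 7 ⇒ 12p = 4 ⇒ p = 1/3, and the value is (6)·(1/3) + 3 = 5.
For Column: with q = P(E), equating T's and B's payoffs gives 8q + 1 = −4q + 7 ⇒ q = 1/2.

5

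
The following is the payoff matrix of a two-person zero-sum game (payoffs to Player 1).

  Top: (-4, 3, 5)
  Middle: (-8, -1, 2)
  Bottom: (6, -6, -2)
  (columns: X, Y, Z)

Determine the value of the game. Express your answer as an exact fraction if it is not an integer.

Row minima: Top → -4, Middle → -8, Bottom → -6; maximin = -4.
Column maxima: X → 6, Y → 3, Z → 5; minimax = 3.
-4 ≠ 3, so there is no saddle point; optimal play is mixed.
Middle is strictly dominated by Top, so Player 1 never plays it.
Z is strictly dominated by Y (it gives Player 1 strictly more in every row), so Player 2 never plays it.
On the remaining 2×2 (Top, Bottom vs X, Y):
Let Player 1 play Top with probability p. Expected payoff against X: (-4)p + 6(1−p) = −10p + 6; against Y: 3p + (-6)(1−p) = 9p − 6.
Setting these equal: −10p + 6 = 9p − 6 ⇒ −19p = -12 ⇒ p = 12/19, and the value is (-10)·(12/19) + 6 = -6/19.
For Player 2: with q = P(X), equating Top's and Bottom's payoffs gives −7q + 3 = 12q − 6 ⇒ q = 9/19.

-6/19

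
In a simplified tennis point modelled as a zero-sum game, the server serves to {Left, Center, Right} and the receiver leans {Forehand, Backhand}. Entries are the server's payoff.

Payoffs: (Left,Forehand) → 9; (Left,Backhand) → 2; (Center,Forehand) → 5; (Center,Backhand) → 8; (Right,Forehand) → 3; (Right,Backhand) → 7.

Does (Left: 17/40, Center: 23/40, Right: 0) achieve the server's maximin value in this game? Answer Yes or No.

Against Forehand this mix gives (17/40)·9 + (23/40)·5 = 67/10.
Against Backhand this mix gives (17/40)·2 + (23/40)·8 = 109/20.
The receiver will play Backhand, holding the server to 109/20. Shifting weight toward the row that does better against Backhand would raise this floor (the equalizing mix achieves 31/5 against both Backhand and Forehand), so the proposed strategy is not optimal.

No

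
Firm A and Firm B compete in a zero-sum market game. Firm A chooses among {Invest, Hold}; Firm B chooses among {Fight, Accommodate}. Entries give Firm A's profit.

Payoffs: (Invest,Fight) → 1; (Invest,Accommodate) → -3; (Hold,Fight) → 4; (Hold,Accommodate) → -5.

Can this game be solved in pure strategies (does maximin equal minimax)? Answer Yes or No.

Yes

Row minima: Invest → -3, Hold → -5; maximin = -3.
Column maxima: Fight → 4, Accommodate → -3; minimax = -3.
maximin = minimax = -3, so a saddle point exists.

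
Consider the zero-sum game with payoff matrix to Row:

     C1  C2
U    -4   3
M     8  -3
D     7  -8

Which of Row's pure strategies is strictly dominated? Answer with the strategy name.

M gives a strictly higher payoff than D against every column: 8 > 7, -3 > -8.
So D is strictly dominated and Row never plays it.

D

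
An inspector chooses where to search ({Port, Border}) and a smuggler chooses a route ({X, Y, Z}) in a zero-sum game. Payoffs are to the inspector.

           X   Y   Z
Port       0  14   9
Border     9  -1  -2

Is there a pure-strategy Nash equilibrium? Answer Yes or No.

Row minima: Port → 0, Border → -2; maximin = 0.
Column maxima: X → 9, Y → 14, Z → 9; minimax = 9.
0 ≠ 9, so no pure-strategy equilibrium exists.

No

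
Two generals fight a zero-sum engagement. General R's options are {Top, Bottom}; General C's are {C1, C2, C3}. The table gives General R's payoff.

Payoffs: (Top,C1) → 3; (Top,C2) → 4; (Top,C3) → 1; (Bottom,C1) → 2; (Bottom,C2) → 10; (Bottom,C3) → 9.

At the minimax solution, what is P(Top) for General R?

Row minima: Top → 1, Bottom → 2; maximin = 2.
Column maxima: C1 → 3, C2 → 10, C3 → 9; minimax = 3.
2 ≠ 3, so there is no saddle point; optimal play is mixed.
C2 is strictly dominated by C1 (it gives General R strictly more in every row), so General C never plays it.
On the remaining 2×2 (Top, Bottom vs C1, C3):
Let General R play Top with probability p. Expected payoff against C1: 3p + 2(1−p) = p + 2; against C3: 1p + 9(1−p) = −8p + 9.
Setting these equal: p + 2 = −8p + 9 ⇒ 9p = 7 ⇒ p = 7/9, and the value is (1)·(7/9) + 2 = 25/9.
For General C: with q = P(C1), equating Top's and Bottom's payoffs gives 2q + 1 = −7q + 9 ⇒ q = 8/9.

7/9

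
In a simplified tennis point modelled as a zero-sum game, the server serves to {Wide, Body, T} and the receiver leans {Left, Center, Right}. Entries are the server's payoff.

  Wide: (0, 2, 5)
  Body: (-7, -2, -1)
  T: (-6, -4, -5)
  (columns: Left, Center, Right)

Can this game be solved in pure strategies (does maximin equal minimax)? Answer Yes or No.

Yes

Row minima: Wide → 0, Body → -7, T → -6; maximin = 0.
Column maxima: Left → 0, Center → 2, Right → 5; minimax = 0.
maximin = minimax = 0, so a saddle point exists.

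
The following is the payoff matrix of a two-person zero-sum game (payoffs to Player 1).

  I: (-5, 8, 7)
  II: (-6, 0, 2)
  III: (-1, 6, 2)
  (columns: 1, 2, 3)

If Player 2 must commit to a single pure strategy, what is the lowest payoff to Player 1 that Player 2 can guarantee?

-1

Column maxima: 1 → -1, 2 → 8, 3 → 7.
The smallest of these is -1.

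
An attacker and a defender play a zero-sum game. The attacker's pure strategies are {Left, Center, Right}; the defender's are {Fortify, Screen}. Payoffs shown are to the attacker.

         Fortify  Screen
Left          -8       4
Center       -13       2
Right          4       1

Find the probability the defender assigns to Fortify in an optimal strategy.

Row minima: Left → -8, Center → -13, Right → 1; maximin = 1.
Column maxima: Fortify → 4, Screen → 4; minimax = 4.
1 ≠ 4, so there is no saddle point; optimal play is mixed.
Center is strictly dominated by Left, so the attacker never plays it.
On the remaining 2×2 (Left, Right vs Fortify, Screen):
Let the attacker play Left with probability p. Expected payoff against Fortify: (-8)p + 4(1−p) = −12p + 4; against Screen: 4p + 1(1−p) = 3p + 1.
Setting these equal: −12p + 4 = 3p + 1 ⇒ −15p = -3 ⇒ p = 1/5, and the value is (-12)·(1/5) + 4 = 8/5.
For the defender: with q = P(Fortify), equating Left's and Right's payoffs gives −12q + 4 = 3q + 1 ⇒ q = 1/5.

1/5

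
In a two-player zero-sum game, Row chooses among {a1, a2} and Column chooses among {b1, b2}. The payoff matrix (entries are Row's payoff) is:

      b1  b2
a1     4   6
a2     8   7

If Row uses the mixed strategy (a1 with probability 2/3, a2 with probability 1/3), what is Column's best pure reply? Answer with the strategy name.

b1

If Column plays b1, Row's expected payoff is (2/3)·4 + (1/3)·8 = 16/3.
If Column plays b2, Row's expected payoff is (2/3)·6 + (1/3)·7 = 19/3.
Column minimizes Row's payoff; the smallest is 16/3, so the best response is b1.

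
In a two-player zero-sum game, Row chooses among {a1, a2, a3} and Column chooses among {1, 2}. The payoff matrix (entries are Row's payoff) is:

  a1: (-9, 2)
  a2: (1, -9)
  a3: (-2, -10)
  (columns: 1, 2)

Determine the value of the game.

-79/21

Row minima: a1 → -9, a2 → -9, a3 → -10; maximin = -9.
Column maxima: 1 → 1, 2 → 2; minimax = 1.
-9 ≠ 1, so there is no saddle point; optimal play is mixed.
a3 is strictly dominated by a2, so Row never plays it.
On the remaining 2×2 (a1, a2 vs 1, 2):
Let Row play a1 with probability p. Expected payoff against 1: (-9)p + 1(1−p) = −10p + 1; against 2: 2p + (-9)(1−p) = 11p − 9.
Setting these equal: −10p + 1 = 11p − 9 ⇒ −21p = -10 ⇒ p = 10/21, and the value is (-10)·(10/21) + 1 = -79/21.
For Column: with q = P(1), equating a1's and a2's payoffs gives −11q + 2 = 10q − 9 ⇒ q = 11/21.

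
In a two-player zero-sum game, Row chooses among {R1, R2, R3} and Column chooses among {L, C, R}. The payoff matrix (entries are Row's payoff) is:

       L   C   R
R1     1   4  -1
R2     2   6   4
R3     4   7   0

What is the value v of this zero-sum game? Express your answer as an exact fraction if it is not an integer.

Row minima: R1 → -1, R2 → 2, R3 → 0; maximin = 2.
Column maxima: L → 4, C → 7, R → 4; minimax = 4.
2 ≠ 4, so there is no saddle point; optimal play is mixed.
R1 is strictly dominated by R2, so Row never plays it.
C is strictly dominated by L (it gives Row strictly more in every row), so Column never plays it.
On the remaining 2×2 (R2, R3 vs L, R):
Let Row play R2 with probability p. Expected payoff against L: 2p + 4(1−p) = −2p + 4; against R: 4p + 0(1−p) = 4p.
Setting these equal: −2p + 4 = 4p ⇒ −6p = -4 ⇒ p = 2/3, and the value is (-2)·(2/3) + 4 = 8/3.
For Column: with q = P(L), equating R2's and R3's payoffs gives −2q + 4 = 4q ⇒ q = 2/3.

8/3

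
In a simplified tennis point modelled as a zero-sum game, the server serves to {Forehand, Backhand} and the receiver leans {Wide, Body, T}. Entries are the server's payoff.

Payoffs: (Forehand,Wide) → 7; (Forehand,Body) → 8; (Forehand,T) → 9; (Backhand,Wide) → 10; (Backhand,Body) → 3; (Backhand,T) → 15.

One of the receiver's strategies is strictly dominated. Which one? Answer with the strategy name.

Wide holds the server's payoff strictly below T in every row: 7 < 9, 10 < 15.
So T is strictly dominated for the receiver.

T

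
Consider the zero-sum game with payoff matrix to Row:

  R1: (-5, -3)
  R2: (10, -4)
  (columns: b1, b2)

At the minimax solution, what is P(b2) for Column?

Row minima: R1 → -5, R2 → -4; maximin = -4.
Column maxima: b1 → 10, b2 → -3; minimax = -3.
-4 ≠ -3, so there is no saddle point; optimal play is mixed.
Let Row play R1 with probability p. Expected payoff against b1: (-5)p + 10(1−p) = −15p + 10; against b2: (-3)p + (-4)(1−p) = p − 4.
Setting these equal: −15p + 10 = p − 4 ⇒ −16p = -14 ⇒ p = 7/8, and the value is (-15)·(7/8) + 10 = -25/8.
For Column: with q = P(b1), equating R1's and R2's payoffs gives −2q − 3 = 14q − 4 ⇒ q = 1/16.

15/16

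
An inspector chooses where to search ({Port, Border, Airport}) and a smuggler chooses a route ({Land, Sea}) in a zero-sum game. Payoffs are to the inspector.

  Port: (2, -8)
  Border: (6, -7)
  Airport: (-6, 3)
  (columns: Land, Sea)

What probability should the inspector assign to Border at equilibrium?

9/22

Row minima: Port → -8, Border → -7, Airport → -6; maximin = -6.
Column maxima: Land → 6, Sea → 3; minimax = 3.
-6 ≠ 3, so there is no saddle point; optimal play is mixed.
Port is strictly dominated by Border, so the inspector never plays it.
On the remaining 2×2 (Border, Airport vs Land, Sea):
Let the inspector play Border with probability p. Expected payoff against Land: 6p + (-6)(1−p) = 12p − 6; against Sea: (-7)p + 3(1−p) = −10p + 3.
Setting these equal: 12p − 6 = −10p + 3 ⇒ 22p = 9 ⇒ p = 9/22, and the value is (12)·(9/22) − 6 = -12/11.
For the smuggler: with q = P(Land), equating Border's and Airport's payoffs gives 13q − 7 = −9q + 3 ⇒ q = 5/11.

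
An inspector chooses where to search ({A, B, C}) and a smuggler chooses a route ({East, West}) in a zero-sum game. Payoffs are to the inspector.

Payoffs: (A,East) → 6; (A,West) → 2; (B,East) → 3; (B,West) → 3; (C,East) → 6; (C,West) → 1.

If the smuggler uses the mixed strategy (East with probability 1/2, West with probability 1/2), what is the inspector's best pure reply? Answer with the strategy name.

A

Expected payoff of A: (1/2)·6 + (1/2)·2 = 4.
Expected payoff of B: (1/2)·3 + (1/2)·3 = 3.
Expected payoff of C: (1/2)·6 + (1/2)·1 = 7/2.
The largest is 4, so the inspector's best response is A.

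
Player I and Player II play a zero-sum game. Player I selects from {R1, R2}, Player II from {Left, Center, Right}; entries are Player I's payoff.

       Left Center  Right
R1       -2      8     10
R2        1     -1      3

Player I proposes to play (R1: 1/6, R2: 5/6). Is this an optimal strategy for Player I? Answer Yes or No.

Against Left this mix gives (1/6)·(-2) + (5/6)·1 = 1/2.
Against Center this mix gives (1/6)·8 + (5/6)·(-1) = 1/2.
Against Right this mix gives (1/6)·10 + (5/6)·3 = 25/6.
All of Player II's active replies (Left, Center) yield 1/2, and no column does worse for Player I. The mix makes Player II indifferent and guarantees 1/2, so it is optimal.

Yes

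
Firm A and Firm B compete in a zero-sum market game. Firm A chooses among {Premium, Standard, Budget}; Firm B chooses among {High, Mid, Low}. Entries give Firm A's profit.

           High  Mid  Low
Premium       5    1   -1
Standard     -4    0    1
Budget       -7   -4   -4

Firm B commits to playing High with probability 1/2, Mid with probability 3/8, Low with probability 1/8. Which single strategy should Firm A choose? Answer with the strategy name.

Premium

Expected payoff of Premium: (1/2)·5 + (3/8)·1 + (1/8)·(-1) = 11/4.
Expected payoff of Standard: (1/2)·(-4) + (3/8)·0 + (1/8)·1 = -15/8.
Expected payoff of Budget: (1/2)·(-7) + (3/8)·(-4) + (1/8)·(-4) = -11/2.
The largest is 11/4, so Firm A's best response is Premium.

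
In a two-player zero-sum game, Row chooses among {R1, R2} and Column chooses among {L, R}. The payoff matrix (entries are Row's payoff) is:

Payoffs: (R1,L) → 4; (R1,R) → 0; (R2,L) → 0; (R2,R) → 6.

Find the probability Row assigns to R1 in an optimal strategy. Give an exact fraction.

3/5

Row minima: R1 → 0, R2 → 0; maximin = 0.
Column maxima: L → 4, R → 6; minimax = 4.
0 ≠ 4, so there is no saddle point; optimal play is mixed.
Let Row play R1 with probability p. Expected payoff against L: 4p + 0(1−p) = 4p; against R: 0p + 6(1−p) = −6p + 6.
Setting these equal: 4p = −6p + 6 ⇒ 10p = 6 ⇒ p = 3/5, and the value is (4)·(3/5) = 12/5.
For Column: with q = P(L), equating R1's and R2's payoffs gives 4q = −6q + 6 ⇒ q = 3/5.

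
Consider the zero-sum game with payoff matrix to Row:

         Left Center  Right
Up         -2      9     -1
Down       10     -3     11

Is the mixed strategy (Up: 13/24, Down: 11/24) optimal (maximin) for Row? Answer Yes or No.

Against Left this mix gives (13/24)·(-2) + (11/24)·10 = 7/2.
Against Center this mix gives (13/24)·9 + (11/24)·(-3) = 7/2.
Against Right this mix gives (13/24)·(-1) + (11/24)·11 = 9/2.
All of Column's active replies (Left, Center) yield 7/2, and no column does worse for Row. The mix makes Column indifferent and guarantees 7/2, so it is optimal.

Yes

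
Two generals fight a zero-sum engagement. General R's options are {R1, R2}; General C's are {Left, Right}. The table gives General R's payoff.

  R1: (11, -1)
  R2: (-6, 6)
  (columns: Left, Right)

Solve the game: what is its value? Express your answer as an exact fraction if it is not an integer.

5/2

Row minima: R1 → -1, R2 → -6; maximin = -1.
Column maxima: Left → 11, Right → 6; minimax = 6.
-1 ≠ 6, so there is no saddle point; optimal play is mixed.
Let General R play R1 with probability p. Expected payoff against Left: 11p + (-6)(1−p) = 17p − 6; against Right: (-1)p + 6(1−p) = −7p + 6.
Setting these equal: 17p − 6 = −7p + 6 ⇒ 24p = 12 ⇒ p = 1/2, and the value is (17)·(1/2) − 6 = 5/2.
For General C: with q = P(Left), equating R1's and R2's payoffs gives 12q − 1 = −12q + 6 ⇒ q = 7/24.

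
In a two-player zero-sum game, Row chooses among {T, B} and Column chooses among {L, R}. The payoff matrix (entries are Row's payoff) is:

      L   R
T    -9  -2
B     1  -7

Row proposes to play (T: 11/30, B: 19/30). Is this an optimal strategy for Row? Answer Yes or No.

Against L this mix gives (11/30)·(-9) + (19/30)·1 = -8/3.
Against R this mix gives (11/30)·(-2) + (19/30)·(-7) = -31/6.
Column will play R, holding Row to -31/6. Shifting weight toward the row that does better against R would raise this floor (the equalizing mix achieves -13/3 against both R and L), so the proposed strategy is not optimal.

No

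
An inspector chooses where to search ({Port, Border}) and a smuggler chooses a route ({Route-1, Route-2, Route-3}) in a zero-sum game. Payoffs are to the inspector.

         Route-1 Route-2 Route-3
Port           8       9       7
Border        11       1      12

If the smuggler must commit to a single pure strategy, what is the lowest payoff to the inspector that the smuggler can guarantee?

9

Column maxima: Route-1 → 11, Route-2 → 9, Route-3 → 12.
The smallest of these is 9.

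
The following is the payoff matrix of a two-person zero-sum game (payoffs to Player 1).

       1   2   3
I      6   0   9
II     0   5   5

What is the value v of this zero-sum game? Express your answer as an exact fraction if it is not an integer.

30/11

Row minima: I → 0, II → 0; maximin = 0.
Column maxima: 1 → 6, 2 → 5, 3 → 9; minimax = 5.
0 ≠ 5, so there is no saddle point; optimal play is mixed.
3 is strictly dominated by 1 (it gives Player 1 strictly more in every row), so Player 2 never plays it.
On the remaining 2×2 (I, II vs 1, 2):
Let Player 1 play I with probability p. Expected payoff against 1: 6p + 0(1−p) = 6p; against 2: 0p + 5(1−p) = −5p + 5.
Setting these equal: 6p = −5p + 5 ⇒ 11p = 5 ⇒ p = 5/11, and the value is (6)·(5/11) = 30/11.
For Player 2: with q = P(1), equating I's and II's payoffs gives 6q = −5q + 5 ⇒ q = 5/11.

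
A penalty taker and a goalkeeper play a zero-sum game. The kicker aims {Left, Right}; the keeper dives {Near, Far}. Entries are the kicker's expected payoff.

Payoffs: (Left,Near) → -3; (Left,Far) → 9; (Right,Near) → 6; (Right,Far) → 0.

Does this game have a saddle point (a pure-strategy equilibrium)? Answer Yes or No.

No

Row minima: Left → -3, Right → 0; maximin = 0.
Column maxima: Near → 6, Far → 9; minimax = 6.
0 ≠ 6, so no pure-strategy equilibrium exists.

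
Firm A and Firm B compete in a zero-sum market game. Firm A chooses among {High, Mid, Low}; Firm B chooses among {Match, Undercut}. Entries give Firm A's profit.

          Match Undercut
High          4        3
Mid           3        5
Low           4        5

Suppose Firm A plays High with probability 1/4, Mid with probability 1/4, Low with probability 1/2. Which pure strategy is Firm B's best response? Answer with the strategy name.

Match

If Firm B plays Match, Firm A's expected payoff is (1/4)·4 + (1/4)·3 + (1/2)·4 = 15/4.
If Firm B plays Undercut, Firm A's expected payoff is (1/4)·3 + (1/4)·5 + (1/2)·5 = 9/2.
Firm B minimizes Firm A's payoff; the smallest is 15/4, so the best response is Match.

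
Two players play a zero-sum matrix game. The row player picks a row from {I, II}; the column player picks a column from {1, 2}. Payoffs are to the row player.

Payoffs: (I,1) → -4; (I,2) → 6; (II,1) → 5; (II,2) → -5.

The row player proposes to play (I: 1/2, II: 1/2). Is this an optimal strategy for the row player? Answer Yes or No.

Yes

Against 1 this mix gives (1/2)·(-4) + (1/2)·5 = 1/2.
Against 2 this mix gives (1/2)·6 + (1/2)·(-5) = 1/2.
All of the column player's active replies (1, 2) yield 1/2, and no column does worse for the row player. The mix makes the column player indifferent and guarantees 1/2, so it is optimal.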